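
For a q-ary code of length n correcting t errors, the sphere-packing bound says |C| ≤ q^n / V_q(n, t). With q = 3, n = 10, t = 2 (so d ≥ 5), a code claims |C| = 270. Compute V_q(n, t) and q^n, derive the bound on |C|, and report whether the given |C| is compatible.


V_q(n, t) = 201, q^n = 59049, Hamming bound = 293, |C| = 270 ≤ bound (satisfied).

Step 1: Compute V_q(n, t) = Σ_{j=0}^2 C(n, j) (q−1)^j.
  j = 0: C(10,0)·(2)^0 = 1·1 = 1.
  j = 1: C(10,1)·(2)^1 = 10·2 = 20.
  j = 2: C(10,2)·(2)^2 = 45·4 = 180.
  V_q(n, t) = 1 + 20 + 180 = 201.
Step 2: q^n = 3^10 = 59049.
Step 3: Hamming bound ⌊q^n / V_q(n,t)⌋ = ⌊59049/201⌋ = 293.
Step 4: Compare |C| = 270 to 293: satisfied.
The claimed |C| lies below the Hamming bound.


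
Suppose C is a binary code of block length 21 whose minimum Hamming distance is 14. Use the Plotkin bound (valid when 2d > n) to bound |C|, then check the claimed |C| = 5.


Plotkin bound M ≤ 4; given |C| = 5 > bound (violated).

Check applicability: 2d = 28, n = 21.
2d − n = 7 > 0, so Plotkin applies.
Compute d/(2d−n) = 14/7 ≈ 2.0000.
⌊d/(2d−n)⌋ = 2.
Plotkin bound: M ≤ 2·2 = 4.
Given |C| = 5, check: VIOLATED.
This |C| is above the Plotkin bound, so no binary code with n = 21, d = 14 and 5 codewords exists.


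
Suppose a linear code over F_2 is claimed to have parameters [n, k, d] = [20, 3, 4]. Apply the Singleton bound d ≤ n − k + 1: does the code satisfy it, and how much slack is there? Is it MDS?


Singleton RHS = n − k + 1 = 18, slack = 14, bound satisfied, not MDS.

Singleton bound: d ≤ n − k + 1.
Here n = 20, k = 3, so n − k + 1 = 18.
Given d = 4, check d ≤ 18: YES.
Slack = (n − k + 1) − d = 14.
The code is NOT MDS (slack = 14 > 0).
Description: the claimed parameters are [20, 3, 4]_2; such a code would be non-MDS.


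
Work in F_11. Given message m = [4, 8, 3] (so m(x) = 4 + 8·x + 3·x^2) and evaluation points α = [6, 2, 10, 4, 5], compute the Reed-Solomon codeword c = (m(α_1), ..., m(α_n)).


c = [6, 10, 10, 7, 9]

Message polynomial: m(x) = 4 + 8·x + 3·x^2 (mod 11).
For each evaluation point α_i, compute m(α_i) mod 11:
  α_1 = 6: Horner steps 3 → 4 → 6, so m(6) = 6.
  α_2 = 2: Horner steps 3 → 3 → 10, so m(2) = 10.
  α_3 = 10: Horner steps 3 → 5 → 10, so m(10) = 10.
  α_4 = 4: Horner steps 3 → 9 → 7, so m(4) = 7.
  α_5 = 5: Horner steps 3 → 1 → 9, so m(5) = 9.
Codeword c = [6, 10, 10, 7, 9] ∈ F_11^5.


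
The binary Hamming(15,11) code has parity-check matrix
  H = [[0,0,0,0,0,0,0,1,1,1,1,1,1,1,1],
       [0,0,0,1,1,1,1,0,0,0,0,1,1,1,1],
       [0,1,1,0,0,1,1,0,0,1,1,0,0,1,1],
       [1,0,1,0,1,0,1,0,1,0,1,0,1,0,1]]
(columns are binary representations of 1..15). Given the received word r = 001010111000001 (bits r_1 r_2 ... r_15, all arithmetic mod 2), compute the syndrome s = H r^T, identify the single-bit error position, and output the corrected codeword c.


s = (1, 1, 1, 1)^T, error position = 15, corrected codeword c = 001010111000000

Compute s = H r^T mod 2 one row at a time:
  s_1 = 1 + 1 + 0 + 0 + 0 + 0 + 0 + 1 = 3 ≡ 1 (mod 2).
  s_2 = 0 + 1 + 0 + 1 + 0 + 0 + 0 + 1 = 3 ≡ 1 (mod 2).
  s_3 = 0 + 1 + 0 + 1 + 0 + 0 + 0 + 1 = 3 ≡ 1 (mod 2).
  s_4 = 0 + 1 + 1 + 1 + 1 + 0 + 0 + 1 = 5 ≡ 1 (mod 2).
s = (1, 1, 1, 1)^T — this equals column 15 of H (binary 1111), so error is at position 15.
Correct: flip bit 15 of r = 001010111000001 to get c = 001010111000000.


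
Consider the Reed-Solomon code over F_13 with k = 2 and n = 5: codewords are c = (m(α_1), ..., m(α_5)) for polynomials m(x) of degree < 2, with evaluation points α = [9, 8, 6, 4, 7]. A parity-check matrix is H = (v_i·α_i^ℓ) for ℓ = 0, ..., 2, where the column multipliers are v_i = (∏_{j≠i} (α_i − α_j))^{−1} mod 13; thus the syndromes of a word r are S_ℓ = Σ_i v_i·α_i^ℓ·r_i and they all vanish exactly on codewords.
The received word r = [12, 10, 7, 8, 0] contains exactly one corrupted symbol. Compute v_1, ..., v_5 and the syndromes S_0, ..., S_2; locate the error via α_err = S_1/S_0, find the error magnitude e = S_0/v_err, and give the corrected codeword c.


S = (6, 9, 7), error at position 2, error magnitude e = 4, c = [12, 6, 7, 8, 0].

Step 1: column multipliers v_i = (∏_{j≠i}(α_i − α_j))^{−1} mod 13.
  i = 1 (α = 9): (9−8)(9−6)(9−4)(9−7) = 1·3·5·2 = 30 ≡ 4, so v_1 = 4^{−1} = 10 (mod 13).
  i = 2 (α = 8): (8−9)(8−6)(8−4)(8−7) = (−1)·2·4·1 = −8 ≡ 5, so v_2 = 5^{−1} = 8 (mod 13).
  i = 3 (α = 6): (6−9)(6−8)(6−4)(6−7) = (−3)·(−2)·2·(−1) = −12 ≡ 1, so v_3 = 1^{−1} = 1 (mod 13).
  i = 4 (α = 4): (4−9)(4−8)(4−6)(4−7) = (−5)·(−4)·(−2)·(−3) = 120 ≡ 3, so v_4 = 3^{−1} = 9 (mod 13).
  i = 5 (α = 7): (7−9)(7−8)(7−6)(7−4) = (−2)·(−1)·1·3 = 6 ≡ 6, so v_5 = 6^{−1} = 11 (mod 13).
  v = [10, 8, 1, 9, 11].
Step 2: syndromes of r = [12, 10, 7, 8, 0] (all sums mod 13).
  S_0 = Σ v_i r_i = 10·12 + 8·10 + 1·7 + 9·8 + 11·0 = 279 ≡ 6.
  S_1 = Σ v_i α_i r_i = 10·9·12 + 8·8·10 + 1·6·7 + 9·4·8 + 11·7·0 = 2050 ≡ 9.
  α_i^2 mod 13 = [3, 12, 10, 3, 10].
  S_2 = Σ v_i α_i^2 r_i = 10·3·12 + 8·12·10 + 1·10·7 + 9·3·8 + 11·10·0 = 1606 ≡ 7.
  S = (6, 9, 7) ≠ 0, so r is not a codeword (an error is present).
Step 3: locate the error. For a single error e at position i, S_ℓ = v_i·e·α_i^ℓ, so α_err = S_1/S_0.
  S_0^{−1} = 6^{−1} = 11 (mod 13), so α_err = 9·11 = 99 ≡ 8 = α_2. Error position i = 2.
  Consistency check: S_2/S_1 = 7·3 = 21 ≡ 8 = α_err ✓ (single-error assumption holds).
Step 4: error magnitude e = S_0/v_2 = S_0·∏_{j≠2}(α_2 − α_j) = 6·5 = 30 ≡ 4 (mod 13).
Step 5: correct position 2: c_2 = r_2 − e = 10 − 4 ≡ 6 (mod 13). Hence c = [12, 6, 7, 8, 0].
  Check: interpolating c through the α_i gives m(x) = 10 + 6·x (degree < 2) with m(α_i) = c_i for every i, so c is indeed a codeword.


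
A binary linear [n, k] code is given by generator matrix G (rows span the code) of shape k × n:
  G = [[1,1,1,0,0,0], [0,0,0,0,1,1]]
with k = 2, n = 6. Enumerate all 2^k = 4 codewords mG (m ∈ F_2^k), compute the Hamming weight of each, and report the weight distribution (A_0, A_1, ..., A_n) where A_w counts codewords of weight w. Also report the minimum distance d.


Weight distribution: A_0 = 1, A_2 = 1, A_3 = 1, A_5 = 1. Minimum distance d = 2.

Enumerate all 2^2 = 4 messages m ∈ F_2^2.
For each, compute codeword c = mG in F_2^6, then tally its weight.
  m = 00 → c = 000000, weight = 0.
  m = 10 → c = 111000, weight = 3.
  m = 01 → c = 000011, weight = 2.
  m = 11 → c = 111011, weight = 5.
Tally weights:
  weight 0: 1 codewords.
  weight 2: 1 codewords.
  weight 3: 1 codewords.
  weight 5: 1 codewords.
Minimum distance d = smallest w > 0 with A_w > 0 = 2.
Sanity: Σ A_w = 4 = 2^2 = 4 ✓.


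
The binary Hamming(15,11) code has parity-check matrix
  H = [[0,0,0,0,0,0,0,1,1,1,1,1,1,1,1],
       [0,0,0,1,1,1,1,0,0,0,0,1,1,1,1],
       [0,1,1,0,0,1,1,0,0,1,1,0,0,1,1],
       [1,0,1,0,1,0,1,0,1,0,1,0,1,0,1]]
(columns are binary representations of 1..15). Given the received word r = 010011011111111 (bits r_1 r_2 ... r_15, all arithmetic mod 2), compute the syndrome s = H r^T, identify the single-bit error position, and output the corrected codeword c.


s = (0, 0, 0, 1)^T, error position = 1, corrected codeword c = 110011011111111

Compute s = H r^T mod 2 one row at a time:
  s_1 = 1 + 1 + 1 + 1 + 1 + 1 + 1 + 1 = 8 ≡ 0 (mod 2).
  s_2 = 0 + 1 + 1 + 0 + 1 + 1 + 1 + 1 = 6 ≡ 0 (mod 2).
  s_3 = 1 + 0 + 1 + 0 + 1 + 1 + 1 + 1 = 6 ≡ 0 (mod 2).
  s_4 = 0 + 0 + 1 + 0 + 1 + 1 + 1 + 1 = 5 ≡ 1 (mod 2).
s = (0, 0, 0, 1)^T — this equals column 1 of H (binary 0001), so error is at position 1.
Correct: flip bit 1 of r = 010011011111111 to get c = 110011011111111.


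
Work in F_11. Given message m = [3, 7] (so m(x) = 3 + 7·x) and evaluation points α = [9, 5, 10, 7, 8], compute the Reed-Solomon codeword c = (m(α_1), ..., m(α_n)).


c = [0, 5, 7, 8, 4]

Message polynomial: m(x) = 3 + 7·x (mod 11).
For each evaluation point α_i, compute m(α_i) mod 11:
  α_1 = 9: Horner steps 7 → 0, so m(9) = 0.
  α_2 = 5: Horner steps 7 → 5, so m(5) = 5.
  α_3 = 10: Horner steps 7 → 7, so m(10) = 7.
  α_4 = 7: Horner steps 7 → 8, so m(7) = 8.
  α_5 = 8: Horner steps 7 → 4, so m(8) = 4.
Codeword c = [0, 5, 7, 8, 4] ∈ F_11^5.


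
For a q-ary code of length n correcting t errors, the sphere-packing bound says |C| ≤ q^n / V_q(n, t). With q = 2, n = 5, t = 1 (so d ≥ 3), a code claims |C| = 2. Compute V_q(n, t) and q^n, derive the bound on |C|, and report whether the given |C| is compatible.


V_q(n, t) = 6, q^n = 32, Hamming bound = 5, |C| = 2 ≤ bound (satisfied).

Step 1: Compute V_q(n, t) = Σ_{j=0}^1 C(n, j) (q−1)^j.
  j = 0: C(5,0)·(1)^0 = 1·1 = 1.
  j = 1: C(5,1)·(1)^1 = 5·1 = 5.
  V_q(n, t) = 1 + 5 = 6.
Step 2: q^n = 2^5 = 32.
Step 3: Hamming bound ⌊q^n / V_q(n,t)⌋ = ⌊32/6⌋ = 5.
Step 4: Compare |C| = 2 to 5: satisfied.
The claimed |C| lies below the Hamming bound.


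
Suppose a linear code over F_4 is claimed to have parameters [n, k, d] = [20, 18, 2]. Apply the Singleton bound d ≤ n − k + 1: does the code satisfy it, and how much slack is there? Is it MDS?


Singleton RHS = n − k + 1 = 3, slack = 1, bound satisfied, not MDS.

Singleton bound: d ≤ n − k + 1.
Here n = 20, k = 18, so n − k + 1 = 3.
Given d = 2, check d ≤ 3: YES.
Slack = (n − k + 1) − d = 1.
The code is NOT MDS (slack = 1 > 0).
Description: the claimed parameters are [20, 18, 2]_4; such a code would be non-MDS.


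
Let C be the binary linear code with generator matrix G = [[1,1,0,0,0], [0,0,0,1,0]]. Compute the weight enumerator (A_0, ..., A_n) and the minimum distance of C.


Weight distribution: A_0 = 1, A_1 = 1, A_2 = 1, A_3 = 1. Minimum distance d = 1.

Enumerate all 2^2 = 4 messages m ∈ F_2^2.
For each, compute codeword c = mG in F_2^5, then tally its weight.
  m = 00 → c = 00000, weight = 0.
  m = 10 → c = 11000, weight = 2.
  m = 01 → c = 00010, weight = 1.
  m = 11 → c = 11010, weight = 3.
Tally weights:
  weight 0: 1 codewords.
  weight 1: 1 codewords.
  weight 2: 1 codewords.
  weight 3: 1 codewords.
Minimum distance d = smallest w > 0 with A_w > 0 = 1.
Sanity: Σ A_w = 4 = 2^2 = 4 ✓.


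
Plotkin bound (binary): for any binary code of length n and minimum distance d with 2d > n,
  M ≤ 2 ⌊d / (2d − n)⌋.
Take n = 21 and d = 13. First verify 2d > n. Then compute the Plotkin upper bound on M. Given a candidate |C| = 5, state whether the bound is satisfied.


Plotkin bound M ≤ 4; given |C| = 5 > bound (violated).

Check applicability: 2d = 26, n = 21.
2d − n = 5 > 0, so Plotkin applies.
Compute d/(2d−n) = 13/5 ≈ 2.6000.
⌊d/(2d−n)⌋ = 2.
Plotkin bound: M ≤ 2·2 = 4.
Given |C| = 5, check: VIOLATED.
This |C| is above the Plotkin bound, so no binary code with n = 21, d = 13 and 5 codewords exists.


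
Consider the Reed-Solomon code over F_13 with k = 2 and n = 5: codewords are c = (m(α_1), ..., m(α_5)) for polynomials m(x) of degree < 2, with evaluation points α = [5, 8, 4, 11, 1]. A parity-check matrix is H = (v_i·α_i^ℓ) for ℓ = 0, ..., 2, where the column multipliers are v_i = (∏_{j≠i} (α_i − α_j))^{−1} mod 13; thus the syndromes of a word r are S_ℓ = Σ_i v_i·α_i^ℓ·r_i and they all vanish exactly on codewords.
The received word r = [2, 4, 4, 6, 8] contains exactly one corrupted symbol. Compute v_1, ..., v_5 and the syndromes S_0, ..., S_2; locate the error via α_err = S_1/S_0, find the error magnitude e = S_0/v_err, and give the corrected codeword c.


S = (1, 4, 3), error at position 3, error magnitude e = 7, c = [2, 4, 10, 6, 8].

Step 1: column multipliers v_i = (∏_{j≠i}(α_i − α_j))^{−1} mod 13.
  i = 1 (α = 5): (5−8)(5−4)(5−11)(5−1) = (−3)·1·(−6)·4 = 72 ≡ 7, so v_1 = 7^{−1} = 2 (mod 13).
  i = 2 (α = 8): (8−5)(8−4)(8−11)(8−1) = 3·4·(−3)·7 = −252 ≡ 8, so v_2 = 8^{−1} = 5 (mod 13).
  i = 3 (α = 4): (4−5)(4−8)(4−11)(4−1) = (−1)·(−4)·(−7)·3 = −84 ≡ 7, so v_3 = 7^{−1} = 2 (mod 13).
  i = 4 (α = 11): (11−5)(11−8)(11−4)(11−1) = 6·3·7·10 = 1260 ≡ 12, so v_4 = 12^{−1} = 12 (mod 13).
  i = 5 (α = 1): (1−5)(1−8)(1−4)(1−11) = (−4)·(−7)·(−3)·(−10) = 840 ≡ 8, so v_5 = 8^{−1} = 5 (mod 13).
  v = [2, 5, 2, 12, 5].
Step 2: syndromes of r = [2, 4, 4, 6, 8] (all sums mod 13).
  S_0 = Σ v_i r_i = 2·2 + 5·4 + 2·4 + 12·6 + 5·8 = 144 ≡ 1.
  S_1 = Σ v_i α_i r_i = 2·5·2 + 5·8·4 + 2·4·4 + 12·11·6 + 5·1·8 = 1044 ≡ 4.
  α_i^2 mod 13 = [12, 12, 3, 4, 1].
  S_2 = Σ v_i α_i^2 r_i = 2·12·2 + 5·12·4 + 2·3·4 + 12·4·6 + 5·1·8 = 640 ≡ 3.
  S = (1, 4, 3) ≠ 0, so r is not a codeword (an error is present).
Step 3: locate the error. For a single error e at position i, S_ℓ = v_i·e·α_i^ℓ, so α_err = S_1/S_0.
  S_0^{−1} = 1^{−1} = 1 (mod 13), so α_err = 4·1 = 4 ≡ 4 = α_3. Error position i = 3.
  Consistency check: S_2/S_1 = 3·10 = 30 ≡ 4 = α_err ✓ (single-error assumption holds).
Step 4: error magnitude e = S_0/v_3 = S_0·∏_{j≠3}(α_3 − α_j) = 1·7 = 7 ≡ 7 (mod 13).
Step 5: correct position 3: c_3 = r_3 − e = 4 − 7 ≡ 10 (mod 13). Hence c = [2, 4, 10, 6, 8].
  Check: interpolating c through the α_i gives m(x) = 3 + 5·x (degree < 2) with m(α_i) = c_i for every i, so c is indeed a codeword.


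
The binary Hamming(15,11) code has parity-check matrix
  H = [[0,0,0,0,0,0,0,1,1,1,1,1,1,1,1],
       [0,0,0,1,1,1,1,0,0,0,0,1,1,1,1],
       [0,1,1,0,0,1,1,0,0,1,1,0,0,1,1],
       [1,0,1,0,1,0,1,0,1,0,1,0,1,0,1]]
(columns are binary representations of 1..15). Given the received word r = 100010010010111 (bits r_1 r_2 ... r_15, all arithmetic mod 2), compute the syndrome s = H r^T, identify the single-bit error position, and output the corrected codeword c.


s = (1, 0, 1, 1)^T, error position = 11, corrected codeword c = 100010010000111

Compute s = H r^T mod 2 one row at a time:
  s_1 = 1 + 0 + 0 + 1 + 0 + 1 + 1 + 1 = 5 ≡ 1 (mod 2).
  s_2 = 0 + 1 + 0 + 0 + 0 + 1 + 1 + 1 = 4 ≡ 0 (mod 2).
  s_3 = 0 + 0 + 0 + 0 + 0 + 1 + 1 + 1 = 3 ≡ 1 (mod 2).
  s_4 = 1 + 0 + 1 + 0 + 0 + 1 + 1 + 1 = 5 ≡ 1 (mod 2).
s = (1, 0, 1, 1)^T — this equals column 11 of H (binary 1011), so error is at position 11.
Correct: flip bit 11 of r = 100010010010111 to get c = 100010010000111.


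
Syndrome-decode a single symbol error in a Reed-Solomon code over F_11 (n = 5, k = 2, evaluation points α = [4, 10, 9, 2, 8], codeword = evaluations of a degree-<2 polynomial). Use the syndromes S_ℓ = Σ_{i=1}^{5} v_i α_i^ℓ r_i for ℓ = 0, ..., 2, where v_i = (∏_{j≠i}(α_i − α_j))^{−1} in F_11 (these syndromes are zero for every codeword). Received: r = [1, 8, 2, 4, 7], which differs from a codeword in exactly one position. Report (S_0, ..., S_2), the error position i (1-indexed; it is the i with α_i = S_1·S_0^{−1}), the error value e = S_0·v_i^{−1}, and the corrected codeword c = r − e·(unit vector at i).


S = (9, 3, 1), error at position 1, error magnitude e = 7, c = [5, 8, 2, 4, 7].

Step 1: column multipliers v_i = (∏_{j≠i}(α_i − α_j))^{−1} mod 11.
  i = 1 (α = 4): (4−10)(4−9)(4−2)(4−8) = (−6)·(−5)·2·(−4) = −240 ≡ 2, so v_1 = 2^{−1} = 6 (mod 11).
  i = 2 (α = 10): (10−4)(10−9)(10−2)(10−8) = 6·1·8·2 = 96 ≡ 8, so v_2 = 8^{−1} = 7 (mod 11).
  i = 3 (α = 9): (9−4)(9−10)(9−2)(9−8) = 5·(−1)·7·1 = −35 ≡ 9, so v_3 = 9^{−1} = 5 (mod 11).
  i = 4 (α = 2): (2−4)(2−10)(2−9)(2−8) = (−2)·(−8)·(−7)·(−6) = 672 ≡ 1, so v_4 = 1^{−1} = 1 (mod 11).
  i = 5 (α = 8): (8−4)(8−10)(8−9)(8−2) = 4·(−2)·(−1)·6 = 48 ≡ 4, so v_5 = 4^{−1} = 3 (mod 11).
  v = [6, 7, 5, 1, 3].
Step 2: syndromes of r = [1, 8, 2, 4, 7] (all sums mod 11).
  S_0 = Σ v_i r_i = 6·1 + 7·8 + 5·2 + 1·4 + 3·7 = 97 ≡ 9.
  S_1 = Σ v_i α_i r_i = 6·4·1 + 7·10·8 + 5·9·2 + 1·2·4 + 3·8·7 = 850 ≡ 3.
  α_i^2 mod 11 = [5, 1, 4, 4, 9].
  S_2 = Σ v_i α_i^2 r_i = 6·5·1 + 7·1·8 + 5·4·2 + 1·4·4 + 3·9·7 = 331 ≡ 1.
  S = (9, 3, 1) ≠ 0, so r is not a codeword (an error is present).
Step 3: locate the error. For a single error e at position i, S_ℓ = v_i·e·α_i^ℓ, so α_err = S_1/S_0.
  S_0^{−1} = 9^{−1} = 5 (mod 11), so α_err = 3·5 = 15 ≡ 4 = α_1. Error position i = 1.
  Consistency check: S_2/S_1 = 1·4 = 4 ≡ 4 = α_err ✓ (single-error assumption holds).
Step 4: error magnitude e = S_0/v_1 = S_0·∏_{j≠1}(α_1 − α_j) = 9·2 = 18 ≡ 7 (mod 11).
Step 5: correct position 1: c_1 = r_1 − e = 1 − 7 ≡ 5 (mod 11). Hence c = [5, 8, 2, 4, 7].
  Check: interpolating c through the α_i gives m(x) = 3 + 6·x (degree < 2) with m(α_i) = c_i for every i, so c is indeed a codeword.


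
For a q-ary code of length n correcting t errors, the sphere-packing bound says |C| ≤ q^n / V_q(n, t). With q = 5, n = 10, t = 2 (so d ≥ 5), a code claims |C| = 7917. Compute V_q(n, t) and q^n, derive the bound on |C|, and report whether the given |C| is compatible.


V_q(n, t) = 761, q^n = 9765625, Hamming bound = 12832, |C| = 7917 ≤ bound (satisfied).

Step 1: Compute V_q(n, t) = Σ_{j=0}^2 C(n, j) (q−1)^j.
  j = 0: C(10,0)·(4)^0 = 1·1 = 1.
  j = 1: C(10,1)·(4)^1 = 10·4 = 40.
  j = 2: C(10,2)·(4)^2 = 45·16 = 720.
  V_q(n, t) = 1 + 40 + 720 = 761.
Step 2: q^n = 5^10 = 9765625.
Step 3: Hamming bound ⌊q^n / V_q(n,t)⌋ = ⌊9765625/761⌋ = 12832.
Step 4: Compare |C| = 7917 to 12832: satisfied.
The claimed |C| lies below the Hamming bound.


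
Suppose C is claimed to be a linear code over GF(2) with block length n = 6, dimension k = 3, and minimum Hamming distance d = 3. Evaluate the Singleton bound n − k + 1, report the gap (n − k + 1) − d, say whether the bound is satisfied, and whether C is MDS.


Singleton RHS = n − k + 1 = 4, slack = 1, bound satisfied, not MDS.

Singleton bound: d ≤ n − k + 1.
Here n = 6, k = 3, so n − k + 1 = 4.
Given d = 3, check d ≤ 4: YES.
Slack = (n − k + 1) − d = 1.
The code is NOT MDS (slack = 1 > 0).
Description: the claimed parameters are [6, 3, 3]_2; such a code would be non-MDS.


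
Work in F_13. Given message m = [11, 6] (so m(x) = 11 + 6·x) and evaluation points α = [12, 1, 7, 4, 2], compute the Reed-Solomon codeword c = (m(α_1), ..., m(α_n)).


c = [5, 4, 1, 9, 10]

Message polynomial: m(x) = 11 + 6·x (mod 13).
For each evaluation point α_i, compute m(α_i) mod 13:
  α_1 = 12: Horner steps 6 → 5, so m(12) = 5.
  α_2 = 1: Horner steps 6 → 4, so m(1) = 4.
  α_3 = 7: Horner steps 6 → 1, so m(7) = 1.
  α_4 = 4: Horner steps 6 → 9, so m(4) = 9.
  α_5 = 2: Horner steps 6 → 10, so m(2) = 10.
Codeword c = [5, 4, 1, 9, 10] ∈ F_13^5.


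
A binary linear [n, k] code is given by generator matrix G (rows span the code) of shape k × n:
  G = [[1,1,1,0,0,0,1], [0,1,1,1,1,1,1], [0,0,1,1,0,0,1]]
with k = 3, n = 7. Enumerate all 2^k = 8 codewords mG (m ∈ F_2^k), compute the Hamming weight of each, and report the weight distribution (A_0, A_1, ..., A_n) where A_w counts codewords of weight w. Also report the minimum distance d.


Weight distribution: A_0 = 1, A_3 = 3, A_4 = 2, A_5 = 1, A_6 = 1. Minimum distance d = 3.

Enumerate all 2^3 = 8 messages m ∈ F_2^3.
For each, compute codeword c = mG in F_2^7, then tally its weight.
  m = 000 → c = 0000000, weight = 0.
  m = 100 → c = 1110001, weight = 4.
  m = 010 → c = 0111111, weight = 6.
  m = 110 → c = 1001110, weight = 4.
  m = 001 → c = 0011001, weight = 3.
  m = 101 → c = 1101000, weight = 3.
  m = 011 → c = 0100110, weight = 3.
  m = 111 → c = 1010111, weight = 5.
Tally weights:
  weight 0: 1 codewords.
  weight 3: 3 codewords.
  weight 4: 2 codewords.
  weight 5: 1 codewords.
  weight 6: 1 codewords.
Minimum distance d = smallest w > 0 with A_w > 0 = 3.
Sanity: Σ A_w = 8 = 2^3 = 8 ✓.


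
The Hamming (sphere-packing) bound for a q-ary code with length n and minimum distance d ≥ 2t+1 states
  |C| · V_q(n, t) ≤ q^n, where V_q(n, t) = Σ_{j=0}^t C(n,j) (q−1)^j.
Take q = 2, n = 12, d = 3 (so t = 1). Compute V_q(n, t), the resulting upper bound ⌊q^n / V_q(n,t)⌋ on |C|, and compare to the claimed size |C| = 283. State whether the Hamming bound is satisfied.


V_q(n, t) = 13, q^n = 4096, Hamming bound = 315, |C| = 283 ≤ bound (satisfied).

Step 1: Compute V_q(n, t) = Σ_{j=0}^1 C(n, j) (q−1)^j.
  j = 0: C(12,0)·(1)^0 = 1·1 = 1.
  j = 1: C(12,1)·(1)^1 = 12·1 = 12.
  V_q(n, t) = 1 + 12 = 13.
Step 2: q^n = 2^12 = 4096.
Step 3: Hamming bound ⌊q^n / V_q(n,t)⌋ = ⌊4096/13⌋ = 315.
Step 4: Compare |C| = 283 to 315: satisfied.
The claimed |C| lies below the Hamming bound.


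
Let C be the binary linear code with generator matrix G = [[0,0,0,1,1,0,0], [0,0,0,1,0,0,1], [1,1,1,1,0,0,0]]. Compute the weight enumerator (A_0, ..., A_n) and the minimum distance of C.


Weight distribution: A_0 = 1, A_2 = 3, A_4 = 3, A_6 = 1. Minimum distance d = 2.

Enumerate all 2^3 = 8 messages m ∈ F_2^3.
For each, compute codeword c = mG in F_2^7, then tally its weight.
  m = 000 → c = 0000000, weight = 0.
  m = 100 → c = 0001100, weight = 2.
  m = 010 → c = 0001001, weight = 2.
  m = 110 → c = 0000101, weight = 2.
  m = 001 → c = 1111000, weight = 4.
  m = 101 → c = 1110100, weight = 4.
  m = 011 → c = 1110001, weight = 4.
  m = 111 → c = 1111101, weight = 6.
Tally weights:
  weight 0: 1 codewords.
  weight 2: 3 codewords.
  weight 4: 3 codewords.
  weight 6: 1 codewords.
Minimum distance d = smallest w > 0 with A_w > 0 = 2.
Sanity: Σ A_w = 8 = 2^3 = 8 ✓.


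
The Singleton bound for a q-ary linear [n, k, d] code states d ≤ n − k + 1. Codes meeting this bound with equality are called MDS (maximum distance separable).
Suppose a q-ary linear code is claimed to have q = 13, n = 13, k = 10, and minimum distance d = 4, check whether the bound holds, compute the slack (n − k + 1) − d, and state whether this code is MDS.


Singleton RHS = n − k + 1 = 4, slack = 0, bound satisfied, MDS.

Singleton bound: d ≤ n − k + 1.
Here n = 13, k = 10, so n − k + 1 = 4.
Given d = 4, check d ≤ 4: YES.
Slack = (n − k + 1) − d = 0.
The code is MDS (slack = 0).
Description: the claimed parameters are [13, 10, 4]_13; such a code would be MDS (meets Singleton bound).


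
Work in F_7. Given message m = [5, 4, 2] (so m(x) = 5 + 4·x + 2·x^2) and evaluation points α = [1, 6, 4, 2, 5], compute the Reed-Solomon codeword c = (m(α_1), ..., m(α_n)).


c = [4, 3, 4, 0, 5]

Message polynomial: m(x) = 5 + 4·x + 2·x^2 (mod 7).
For each evaluation point α_i, compute m(α_i) mod 7:
  α_1 = 1: Horner steps 2 → 6 → 4, so m(1) = 4.
  α_2 = 6: Horner steps 2 → 2 → 3, so m(6) = 3.
  α_3 = 4: Horner steps 2 → 5 → 4, so m(4) = 4.
  α_4 = 2: Horner steps 2 → 1 → 0, so m(2) = 0.
  α_5 = 5: Horner steps 2 → 0 → 5, so m(5) = 5.
Codeword c = [4, 3, 4, 0, 5] ∈ F_7^5.


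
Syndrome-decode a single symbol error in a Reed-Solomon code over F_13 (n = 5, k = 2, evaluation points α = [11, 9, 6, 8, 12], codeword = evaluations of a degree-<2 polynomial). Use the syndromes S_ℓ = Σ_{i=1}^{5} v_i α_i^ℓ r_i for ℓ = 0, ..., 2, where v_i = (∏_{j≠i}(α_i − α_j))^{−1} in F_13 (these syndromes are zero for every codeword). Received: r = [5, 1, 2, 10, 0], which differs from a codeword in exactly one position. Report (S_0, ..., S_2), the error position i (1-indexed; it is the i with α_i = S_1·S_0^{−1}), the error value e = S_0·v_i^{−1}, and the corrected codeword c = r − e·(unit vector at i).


S = (1, 11, 4), error at position 1, error magnitude e = 9, c = [9, 1, 2, 10, 0].

Step 1: column multipliers v_i = (∏_{j≠i}(α_i − α_j))^{−1} mod 13.
  i = 1 (α = 11): (11−9)(11−6)(11−8)(11−12) = 2·5·3·(−1) = −30 ≡ 9, so v_1 = 9^{−1} = 3 (mod 13).
  i = 2 (α = 9): (9−11)(9−6)(9−8)(9−12) = (−2)·3·1·(−3) = 18 ≡ 5, so v_2 = 5^{−1} = 8 (mod 13).
  i = 3 (α = 6): (6−11)(6−9)(6−8)(6−12) = (−5)·(−3)·(−2)·(−6) = 180 ≡ 11, so v_3 = 11^{−1} = 6 (mod 13).
  i = 4 (α = 8): (8−11)(8−9)(8−6)(8−12) = (−3)·(−1)·2·(−4) = −24 ≡ 2, so v_4 = 2^{−1} = 7 (mod 13).
  i = 5 (α = 12): (12−11)(12−9)(12−6)(12−8) = 1·3·6·4 = 72 ≡ 7, so v_5 = 7^{−1} = 2 (mod 13).
  v = [3, 8, 6, 7, 2].
Step 2: syndromes of r = [5, 1, 2, 10, 0] (all sums mod 13).
  S_0 = Σ v_i r_i = 3·5 + 8·1 + 6·2 + 7·10 + 2·0 = 105 ≡ 1.
  S_1 = Σ v_i α_i r_i = 3·11·5 + 8·9·1 + 6·6·2 + 7·8·10 + 2·12·0 = 869 ≡ 11.
  α_i^2 mod 13 = [4, 3, 10, 12, 1].
  S_2 = Σ v_i α_i^2 r_i = 3·4·5 + 8·3·1 + 6·10·2 + 7·12·10 + 2·1·0 = 1044 ≡ 4.
  S = (1, 11, 4) ≠ 0, so r is not a codeword (an error is present).
Step 3: locate the error. For a single error e at position i, S_ℓ = v_i·e·α_i^ℓ, so α_err = S_1/S_0.
  S_0^{−1} = 1^{−1} = 1 (mod 13), so α_err = 11·1 = 11 ≡ 11 = α_1. Error position i = 1.
  Consistency check: S_2/S_1 = 4·6 = 24 ≡ 11 = α_err ✓ (single-error assumption holds).
Step 4: error magnitude e = S_0/v_1 = S_0·∏_{j≠1}(α_1 − α_j) = 1·9 = 9 ≡ 9 (mod 13).
Step 5: correct position 1: c_1 = r_1 − e = 5 − 9 ≡ 9 (mod 13). Hence c = [9, 1, 2, 10, 0].
  Check: interpolating c through the α_i gives m(x) = 4 + 4·x (degree < 2) with m(α_i) = c_i for every i, so c is indeed a codeword.


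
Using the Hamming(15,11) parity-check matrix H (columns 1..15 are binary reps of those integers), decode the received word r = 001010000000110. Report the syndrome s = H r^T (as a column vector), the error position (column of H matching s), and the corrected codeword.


s = (0, 1, 0, 1)^T, error position = 5, corrected codeword c = 001000000000110

Compute s = H r^T mod 2 one row at a time:
  s_1 = 0 + 0 + 0 + 0 + 0 + 1 + 1 + 0 = 2 ≡ 0 (mod 2).
  s_2 = 0 + 1 + 0 + 0 + 0 + 1 + 1 + 0 = 3 ≡ 1 (mod 2).
  s_3 = 0 + 1 + 0 + 0 + 0 + 0 + 1 + 0 = 2 ≡ 0 (mod 2).
  s_4 = 0 + 1 + 1 + 0 + 0 + 0 + 1 + 0 = 3 ≡ 1 (mod 2).
s = (0, 1, 0, 1)^T — this equals column 5 of H (binary 0101), so error is at position 5.
Correct: flip bit 5 of r = 001010000000110 to get c = 001000000000110.


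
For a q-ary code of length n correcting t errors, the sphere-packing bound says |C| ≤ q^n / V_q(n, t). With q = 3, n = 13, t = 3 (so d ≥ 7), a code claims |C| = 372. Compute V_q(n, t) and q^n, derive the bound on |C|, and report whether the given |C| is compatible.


V_q(n, t) = 2627, q^n = 1594323, Hamming bound = 606, |C| = 372 ≤ bound (satisfied).

Step 1: Compute V_q(n, t) = Σ_{j=0}^3 C(n, j) (q−1)^j.
  j = 0: C(13,0)·(2)^0 = 1·1 = 1.
  j = 1: C(13,1)·(2)^1 = 13·2 = 26.
  j = 2: C(13,2)·(2)^2 = 78·4 = 312.
  j = 3: C(13,3)·(2)^3 = 286·8 = 2288.
  V_q(n, t) = 1 + 26 + 312 + 2288 = 2627.
Step 2: q^n = 3^13 = 1594323.
Step 3: Hamming bound ⌊q^n / V_q(n,t)⌋ = ⌊1594323/2627⌋ = 606.
Step 4: Compare |C| = 372 to 606: satisfied.
The claimed |C| lies below the Hamming bound.


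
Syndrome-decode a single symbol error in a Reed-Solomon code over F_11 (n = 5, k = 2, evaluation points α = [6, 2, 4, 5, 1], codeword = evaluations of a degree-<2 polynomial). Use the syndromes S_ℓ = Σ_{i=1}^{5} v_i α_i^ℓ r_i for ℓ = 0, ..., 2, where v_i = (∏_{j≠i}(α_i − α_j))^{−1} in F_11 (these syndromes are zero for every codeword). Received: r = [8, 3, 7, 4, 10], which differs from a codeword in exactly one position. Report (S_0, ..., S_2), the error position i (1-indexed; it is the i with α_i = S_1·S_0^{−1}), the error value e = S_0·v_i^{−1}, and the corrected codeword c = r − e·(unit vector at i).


S = (7, 6, 2), error at position 3, error magnitude e = 7, c = [8, 3, 0, 4, 10].

Step 1: column multipliers v_i = (∏_{j≠i}(α_i − α_j))^{−1} mod 11.
  i = 1 (α = 6): (6−2)(6−4)(6−5)(6−1) = 4·2·1·5 = 40 ≡ 7, so v_1 = 7^{−1} = 8 (mod 11).
  i = 2 (α = 2): (2−6)(2−4)(2−5)(2−1) = (−4)·(−2)·(−3)·1 = −24 ≡ 9, so v_2 = 9^{−1} = 5 (mod 11).
  i = 3 (α = 4): (4−6)(4−2)(4−5)(4−1) = (−2)·2·(−1)·3 = 12 ≡ 1, so v_3 = 1^{−1} = 1 (mod 11).
  i = 4 (α = 5): (5−6)(5−2)(5−4)(5−1) = (−1)·3·1·4 = −12 ≡ 10, so v_4 = 10^{−1} = 10 (mod 11).
  i = 5 (α = 1): (1−6)(1−2)(1−4)(1−5) = (−5)·(−1)·(−3)·(−4) = 60 ≡ 5, so v_5 = 5^{−1} = 9 (mod 11).
  v = [8, 5, 1, 10, 9].
Step 2: syndromes of r = [8, 3, 7, 4, 10] (all sums mod 11).
  S_0 = Σ v_i r_i = 8·8 + 5·3 + 1·7 + 10·4 + 9·10 = 216 ≡ 7.
  S_1 = Σ v_i α_i r_i = 8·6·8 + 5·2·3 + 1·4·7 + 10·5·4 + 9·1·10 = 732 ≡ 6.
  α_i^2 mod 11 = [3, 4, 5, 3, 1].
  S_2 = Σ v_i α_i^2 r_i = 8·3·8 + 5·4·3 + 1·5·7 + 10·3·4 + 9·1·10 = 497 ≡ 2.
  S = (7, 6, 2) ≠ 0, so r is not a codeword (an error is present).
Step 3: locate the error. For a single error e at position i, S_ℓ = v_i·e·α_i^ℓ, so α_err = S_1/S_0.
  S_0^{−1} = 7^{−1} = 8 (mod 11), so α_err = 6·8 = 48 ≡ 4 = α_3. Error position i = 3.
  Consistency check: S_2/S_1 = 2·2 = 4 ≡ 4 = α_err ✓ (single-error assumption holds).
Step 4: error magnitude e = S_0/v_3 = S_0·∏_{j≠3}(α_3 − α_j) = 7·1 = 7 ≡ 7 (mod 11).
Step 5: correct position 3: c_3 = r_3 − e = 7 − 7 ≡ 0 (mod 11). Hence c = [8, 3, 0, 4, 10].
  Check: interpolating c through the α_i gives m(x) = 6 + 4·x (degree < 2) with m(α_i) = c_i for every i, so c is indeed a codeword.


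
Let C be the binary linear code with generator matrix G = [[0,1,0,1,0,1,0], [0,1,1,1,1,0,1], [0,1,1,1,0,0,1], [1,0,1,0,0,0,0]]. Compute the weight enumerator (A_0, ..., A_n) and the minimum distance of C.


Weight distribution: A_0 = 1, A_1 = 1, A_2 = 1, A_3 = 4, A_4 = 5, A_5 = 3, A_6 = 1. Minimum distance d = 1.

Enumerate all 2^4 = 16 messages m ∈ F_2^4.
For each, compute codeword c = mG in F_2^7, then tally its weight.
  m = 0000 → c = 0000000, weight = 0.
  m = 1000 → c = 0101010, weight = 3.
  m = 0100 → c = 0111101, weight = 5.
  m = 1100 → c = 0010111, weight = 4.
  m = 0010 → c = 0111001, weight = 4.
  m = 1010 → c = 0010011, weight = 3.
  m = 0110 → c = 0000100, weight = 1.
  m = 1110 → c = 0101110, weight = 4.
  m = 0001 → c = 1010000, weight = 2.
  m = 1001 → c = 1111010, weight = 5.
  m = 0101 → c = 1101101, weight = 5.
  m = 1101 → c = 1000111, weight = 4.
  m = 0011 → c = 1101001, weight = 4.
  m = 1011 → c = 1000011, weight = 3.
  m = 0111 → c = 1010100, weight = 3.
  m = 1111 → c = 1111110, weight = 6.
Tally weights:
  weight 0: 1 codewords.
  weight 1: 1 codewords.
  weight 2: 1 codewords.
  weight 3: 4 codewords.
  weight 4: 5 codewords.
  weight 5: 3 codewords.
  weight 6: 1 codewords.
Minimum distance d = smallest w > 0 with A_w > 0 = 1.
Sanity: Σ A_w = 16 = 2^4 = 16 ✓.


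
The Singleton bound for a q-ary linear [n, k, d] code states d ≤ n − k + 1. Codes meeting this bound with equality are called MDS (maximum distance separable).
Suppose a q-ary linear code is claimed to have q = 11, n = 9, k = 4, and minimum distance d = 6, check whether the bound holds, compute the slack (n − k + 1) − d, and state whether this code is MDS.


Singleton RHS = n − k + 1 = 6, slack = 0, bound satisfied, MDS.

Singleton bound: d ≤ n − k + 1.
Here n = 9, k = 4, so n − k + 1 = 6.
Given d = 6, check d ≤ 6: YES.
Slack = (n − k + 1) − d = 0.
The code is MDS (slack = 0).
Description: the claimed parameters are [9, 4, 6]_11; such a code would be MDS (meets Singleton bound).


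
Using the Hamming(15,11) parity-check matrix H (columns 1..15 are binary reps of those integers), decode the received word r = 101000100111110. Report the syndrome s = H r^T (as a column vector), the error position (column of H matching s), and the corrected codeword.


s = (1, 0, 1, 1)^T, error position = 11, corrected codeword c = 101000100101110

Compute s = H r^T mod 2 one row at a time:
  s_1 = 0 + 0 + 1 + 1 + 1 + 1 + 1 + 0 = 5 ≡ 1 (mod 2).
  s_2 = 0 + 0 + 0 + 1 + 1 + 1 + 1 + 0 = 4 ≡ 0 (mod 2).
  s_3 = 0 + 1 + 0 + 1 + 1 + 1 + 1 + 0 = 5 ≡ 1 (mod 2).
  s_4 = 1 + 1 + 0 + 1 + 0 + 1 + 1 + 0 = 5 ≡ 1 (mod 2).
s = (1, 0, 1, 1)^T — this equals column 11 of H (binary 1011), so error is at position 11.
Correct: flip bit 11 of r = 101000100111110 to get c = 101000100101110.


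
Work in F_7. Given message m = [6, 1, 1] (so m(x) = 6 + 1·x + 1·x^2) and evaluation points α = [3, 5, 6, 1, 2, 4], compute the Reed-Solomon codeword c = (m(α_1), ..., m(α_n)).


c = [4, 1, 6, 1, 5, 5]

Message polynomial: m(x) = 6 + 1·x + 1·x^2 (mod 7).
For each evaluation point α_i, compute m(α_i) mod 7:
  α_1 = 3: Horner steps 1 → 4 → 4, so m(3) = 4.
  α_2 = 5: Horner steps 1 → 6 → 1, so m(5) = 1.
  α_3 = 6: Horner steps 1 → 0 → 6, so m(6) = 6.
  α_4 = 1: Horner steps 1 → 2 → 1, so m(1) = 1.
  α_5 = 2: Horner steps 1 → 3 → 5, so m(2) = 5.
  α_6 = 4: Horner steps 1 → 5 → 5, so m(4) = 5.
Codeword c = [4, 1, 6, 1, 5, 5] ∈ F_7^6.


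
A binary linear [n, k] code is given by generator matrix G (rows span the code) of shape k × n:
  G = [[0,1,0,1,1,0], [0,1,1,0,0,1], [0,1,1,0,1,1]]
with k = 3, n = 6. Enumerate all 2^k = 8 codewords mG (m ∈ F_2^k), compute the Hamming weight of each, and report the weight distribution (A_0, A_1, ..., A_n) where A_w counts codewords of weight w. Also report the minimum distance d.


Weight distribution: A_0 = 1, A_1 = 1, A_2 = 1, A_3 = 3, A_4 = 2. Minimum distance d = 1.

Enumerate all 2^3 = 8 messages m ∈ F_2^3.
For each, compute codeword c = mG in F_2^6, then tally its weight.
  m = 000 → c = 000000, weight = 0.
  m = 100 → c = 010110, weight = 3.
  m = 010 → c = 011001, weight = 3.
  m = 110 → c = 001111, weight = 4.
  m = 001 → c = 011011, weight = 4.
  m = 101 → c = 001101, weight = 3.
  m = 011 → c = 000010, weight = 1.
  m = 111 → c = 010100, weight = 2.
Tally weights:
  weight 0: 1 codewords.
  weight 1: 1 codewords.
  weight 2: 1 codewords.
  weight 3: 3 codewords.
  weight 4: 2 codewords.
Minimum distance d = smallest w > 0 with A_w > 0 = 1.
Sanity: Σ A_w = 8 = 2^3 = 8 ✓.


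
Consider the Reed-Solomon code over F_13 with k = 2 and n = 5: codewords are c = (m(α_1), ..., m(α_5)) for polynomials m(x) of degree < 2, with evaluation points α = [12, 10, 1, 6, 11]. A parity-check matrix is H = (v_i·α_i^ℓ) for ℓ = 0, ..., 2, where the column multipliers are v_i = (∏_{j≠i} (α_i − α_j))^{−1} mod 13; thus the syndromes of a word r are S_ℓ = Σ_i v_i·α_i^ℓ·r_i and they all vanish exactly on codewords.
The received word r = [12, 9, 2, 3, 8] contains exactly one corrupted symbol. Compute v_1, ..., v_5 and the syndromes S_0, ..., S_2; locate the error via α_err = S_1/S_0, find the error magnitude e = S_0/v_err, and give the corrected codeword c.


S = (2, 9, 8), error at position 5, error magnitude e = 4, c = [12, 9, 2, 3, 4].

Step 1: column multipliers v_i = (∏_{j≠i}(α_i − α_j))^{−1} mod 13.
  i = 1 (α = 12): (12−10)(12−1)(12−6)(12−11) = 2·11·6·1 = 132 ≡ 2, so v_1 = 2^{−1} = 7 (mod 13).
  i = 2 (α = 10): (10−12)(10−1)(10−6)(10−11) = (−2)·9·4·(−1) = 72 ≡ 7, so v_2 = 7^{−1} = 2 (mod 13).
  i = 3 (α = 1): (1−12)(1−10)(1−6)(1−11) = (−11)·(−9)·(−5)·(−10) = 4950 ≡ 10, so v_3 = 10^{−1} = 4 (mod 13).
  i = 4 (α = 6): (6−12)(6−10)(6−1)(6−11) = (−6)·(−4)·5·(−5) = −600 ≡ 11, so v_4 = 11^{−1} = 6 (mod 13).
  i = 5 (α = 11): (11−12)(11−10)(11−1)(11−6) = (−1)·1·10·5 = −50 ≡ 2, so v_5 = 2^{−1} = 7 (mod 13).
  v = [7, 2, 4, 6, 7].
Step 2: syndromes of r = [12, 9, 2, 3, 8] (all sums mod 13).
  S_0 = Σ v_i r_i = 7·12 + 2·9 + 4·2 + 6·3 + 7·8 = 184 ≡ 2.
  S_1 = Σ v_i α_i r_i = 7·12·12 + 2·10·9 + 4·1·2 + 6·6·3 + 7·11·8 = 1920 ≡ 9.
  α_i^2 mod 13 = [1, 9, 1, 10, 4].
  S_2 = Σ v_i α_i^2 r_i = 7·1·12 + 2·9·9 + 4·1·2 + 6·10·3 + 7·4·8 = 658 ≡ 8.
  S = (2, 9, 8) ≠ 0, so r is not a codeword (an error is present).
Step 3: locate the error. For a single error e at position i, S_ℓ = v_i·e·α_i^ℓ, so α_err = S_1/S_0.
  S_0^{−1} = 2^{−1} = 7 (mod 13), so α_err = 9·7 = 63 ≡ 11 = α_5. Error position i = 5.
  Consistency check: S_2/S_1 = 8·3 = 24 ≡ 11 = α_err ✓ (single-error assumption holds).
Step 4: error magnitude e = S_0/v_5 = S_0·∏_{j≠5}(α_5 − α_j) = 2·2 = 4 ≡ 4 (mod 13).
Step 5: correct position 5: c_5 = r_5 − e = 8 − 4 ≡ 4 (mod 13). Hence c = [12, 9, 2, 3, 4].
  Check: interpolating c through the α_i gives m(x) = 7 + 8·x (degree < 2) with m(α_i) = c_i for every i, so c is indeed a codeword.


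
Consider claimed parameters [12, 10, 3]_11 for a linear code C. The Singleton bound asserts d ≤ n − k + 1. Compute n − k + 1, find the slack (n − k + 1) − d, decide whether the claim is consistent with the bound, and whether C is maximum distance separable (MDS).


Singleton RHS = n − k + 1 = 3, slack = 0, bound satisfied, MDS.

Singleton bound: d ≤ n − k + 1.
Here n = 12, k = 10, so n − k + 1 = 3.
Given d = 3, check d ≤ 3: YES.
Slack = (n − k + 1) − d = 0.
The code is MDS (slack = 0).
Description: the claimed parameters are [12, 10, 3]_11; such a code would be MDS (meets Singleton bound).


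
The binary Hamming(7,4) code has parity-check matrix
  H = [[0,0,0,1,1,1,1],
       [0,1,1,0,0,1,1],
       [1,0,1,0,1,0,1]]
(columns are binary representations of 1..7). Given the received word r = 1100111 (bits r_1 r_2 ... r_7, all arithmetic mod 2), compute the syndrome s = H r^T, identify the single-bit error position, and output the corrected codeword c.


s = (1, 1, 1)^T, error position = 7, corrected codeword c = 1100110

Compute s = H r^T mod 2 one row at a time:
  s_1 = 0 + 1 + 1 + 1 = 3 ≡ 1 (mod 2).
  s_2 = 1 + 0 + 1 + 1 = 3 ≡ 1 (mod 2).
  s_3 = 1 + 0 + 1 + 1 = 3 ≡ 1 (mod 2).
s = (1, 1, 1)^T — this equals column 7 of H (binary 111), so error is at position 7.
Correct: flip bit 7 of r = 1100111 to get c = 1100110.


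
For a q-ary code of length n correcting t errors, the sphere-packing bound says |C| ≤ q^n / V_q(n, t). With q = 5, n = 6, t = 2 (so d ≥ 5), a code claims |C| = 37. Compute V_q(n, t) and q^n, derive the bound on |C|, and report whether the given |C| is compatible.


V_q(n, t) = 265, q^n = 15625, Hamming bound = 58, |C| = 37 ≤ bound (satisfied).

Step 1: Compute V_q(n, t) = Σ_{j=0}^2 C(n, j) (q−1)^j.
  j = 0: C(6,0)·(4)^0 = 1·1 = 1.
  j = 1: C(6,1)·(4)^1 = 6·4 = 24.
  j = 2: C(6,2)·(4)^2 = 15·16 = 240.
  V_q(n, t) = 1 + 24 + 240 = 265.
Step 2: q^n = 5^6 = 15625.
Step 3: Hamming bound ⌊q^n / V_q(n,t)⌋ = ⌊15625/265⌋ = 58.
Step 4: Compare |C| = 37 to 58: satisfied.
The claimed |C| lies below the Hamming bound.


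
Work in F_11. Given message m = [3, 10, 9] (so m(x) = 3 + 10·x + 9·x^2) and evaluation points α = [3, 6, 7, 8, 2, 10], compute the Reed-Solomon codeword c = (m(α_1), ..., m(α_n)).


c = [4, 2, 8, 10, 4, 2]

Message polynomial: m(x) = 3 + 10·x + 9·x^2 (mod 11).
For each evaluation point α_i, compute m(α_i) mod 11:
  α_1 = 3: Horner steps 9 → 4 → 4, so m(3) = 4.
  α_2 = 6: Horner steps 9 → 9 → 2, so m(6) = 2.
  α_3 = 7: Horner steps 9 → 7 → 8, so m(7) = 8.
  α_4 = 8: Horner steps 9 → 5 → 10, so m(8) = 10.
  α_5 = 2: Horner steps 9 → 6 → 4, so m(2) = 4.
  α_6 = 10: Horner steps 9 → 1 → 2, so m(10) = 2.
Codeword c = [4, 2, 8, 10, 4, 2] ∈ F_11^6.


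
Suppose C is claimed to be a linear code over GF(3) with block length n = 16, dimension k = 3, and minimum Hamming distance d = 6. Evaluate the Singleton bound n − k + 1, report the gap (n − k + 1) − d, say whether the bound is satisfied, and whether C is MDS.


Singleton RHS = n − k + 1 = 14, slack = 8, bound satisfied, not MDS.

Singleton bound: d ≤ n − k + 1.
Here n = 16, k = 3, so n − k + 1 = 14.
Given d = 6, check d ≤ 14: YES.
Slack = (n − k + 1) − d = 8.
The code is NOT MDS (slack = 8 > 0).
Description: the claimed parameters are [16, 3, 6]_3; such a code would be non-MDS.


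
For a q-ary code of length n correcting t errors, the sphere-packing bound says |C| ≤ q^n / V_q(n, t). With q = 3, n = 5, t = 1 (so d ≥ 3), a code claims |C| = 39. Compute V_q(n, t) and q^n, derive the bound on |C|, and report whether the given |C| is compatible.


V_q(n, t) = 11, q^n = 243, Hamming bound = 22, |C| = 39 > bound (violated).

Step 1: Compute V_q(n, t) = Σ_{j=0}^1 C(n, j) (q−1)^j.
  j = 0: C(5,0)·(2)^0 = 1·1 = 1.
  j = 1: C(5,1)·(2)^1 = 5·2 = 10.
  V_q(n, t) = 1 + 10 = 11.
Step 2: q^n = 3^5 = 243.
Step 3: Hamming bound ⌊q^n / V_q(n,t)⌋ = ⌊243/11⌋ = 22.
Step 4: Compare |C| = 39 to 22: violated.
The claimed |C| lies above the Hamming bound, so no 3-ary code of length 5 with d ≥ 3 can have 39 codewords.
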